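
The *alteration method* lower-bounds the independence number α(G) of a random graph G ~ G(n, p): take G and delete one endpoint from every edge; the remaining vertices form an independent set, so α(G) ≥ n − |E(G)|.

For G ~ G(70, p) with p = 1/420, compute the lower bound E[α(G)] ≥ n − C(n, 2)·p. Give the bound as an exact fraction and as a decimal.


E[|E(G)|] = C(70, 2)·p = 2415 · (1/420) = 23/4.
E[α(G)] ≥ n − E[|E(G)|] = 70 − 23/4 = 257/4.
Numerically: ≈ 64.25000.
(This is only a lower bound; the true E[α(G)] may be larger.)

E[α(G)] ≥ 257/4 ≈ 64.25000.


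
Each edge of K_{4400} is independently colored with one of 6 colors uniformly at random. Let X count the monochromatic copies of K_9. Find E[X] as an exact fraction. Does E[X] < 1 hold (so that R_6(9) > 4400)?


E[X] = C(4400, 9) · 6^{1 − 36} = 1689489304164437494711163600 · 6^{−35} = 1689489304164437494711163600/1719070799748422591028658176.
As a reduced fraction: E[X] = 105593081510277343419447725/107441924984276411939291136 ≈ 0.9828.
Is E[X] < 1? YES.
Since E[X] < 1, there exists a 6-coloring of K_{4400} with no monochromatic K_9; hence R_6(9) > 4400.

E[X] = 105593081510277343419447725/107441924984276411939291136 ≈ 0.9828; E[X] < 1, so R_6(9) > 4400.


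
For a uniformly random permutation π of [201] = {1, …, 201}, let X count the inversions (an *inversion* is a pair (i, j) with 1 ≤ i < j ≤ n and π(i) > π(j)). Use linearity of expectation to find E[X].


Write X = Σ X_I over the C(201, 2) = 20100 pairs i < j, with X_I the indicator of one inversion.
There are 20100 indicators.
For each fixed pair i < j, the values π(i) and π(j) are two distinct elements of {1, …, 201} in uniformly random order; by symmetry P[π(i) > π(j)] = 1/2.
By linearity: E[X] = 20100 · (1/2) = C(201, 2) · (1/2) = 20100/2 = 10050 ≈ 10050.00000.

E[X] = 10050 = 10050.00000.


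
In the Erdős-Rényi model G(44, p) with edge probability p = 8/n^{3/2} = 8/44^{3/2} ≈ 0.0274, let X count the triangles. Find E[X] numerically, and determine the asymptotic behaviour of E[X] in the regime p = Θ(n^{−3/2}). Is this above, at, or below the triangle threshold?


Number of potential triangles: C(44, 3) = 13244.
Each occurs with probability p³ ≈ (0.0274)³ ≈ 2.05936e-05.
By linearity: E[X] = C(44, 3)·p³ ≈ 13244 · 2.05936e-05 ≈ 0.273.
Since α = 3/2 > 1, p = c/n^{3/2} = o(1/n) is below the triangle threshold p ~ 1/n. Asymptotically E[X] ~ (c³/6)·n^{3(1−α)} = (8³/6)·n^{-1.5} → 0, so by Markov's inequality G has no triangles w.h.p.

E[X] ≈ 0.273; in regime p = Θ(1/n^{3/2}) E[X] tends to 0 (below the triangle threshold p ~ 1/n).


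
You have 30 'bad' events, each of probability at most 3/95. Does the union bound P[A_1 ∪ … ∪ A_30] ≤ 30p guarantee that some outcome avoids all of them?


Union bound: P[∪_{i=1}^{30} A_i] ≤ Σ_i P[A_i] ≤ 30·p = 30·(3/95) = 18/19.
Numerically: 18/19 ≈ 0.9474.
Is 18/19 < 1? YES.
Since P[∪ A_i] ≤ 18/19 < 1, the complement has P[∩ A_i^c] ≥ 1 − 18/19 = 1/19 > 0, so some outcome avoids every A_i.

30·p = 18/19 ≈ 0.9474; existence CERTIFIED by the union bound.


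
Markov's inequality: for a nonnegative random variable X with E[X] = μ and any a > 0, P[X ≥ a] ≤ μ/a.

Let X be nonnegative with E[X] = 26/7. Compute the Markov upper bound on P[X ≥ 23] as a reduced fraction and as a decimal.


μ = E[X] = 26/7, a = 23.
Markov: P[X ≥ 23] ≤ μ/a = (26/7)/23 = 26/161.
Numerically: ≈ 0.161.
(Since a = 23 > μ = 3.714, the bound 26/161 is < 1 and informative.)

P[X ≥ 23] ≤ 26/161 ≈ 0.161.


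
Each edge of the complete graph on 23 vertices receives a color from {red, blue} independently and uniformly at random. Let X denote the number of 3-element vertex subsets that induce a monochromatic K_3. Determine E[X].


Let X = Σ_S X_S over the C(23, 3) = 1771 subsets S of size 3, where X_S = 1 if the K_3 on S is monochromatic.
For a fixed S, the K_3 on S has C(3, 2) = 3 edges. P[all 3 edges red] = (1/2)^3, and likewise for blue, so P[monochromatic] = 2·(1/2)^3 = 2^{1 − 3} = 1/4.
By linearity: E[X] = C(23, 3) · 2^{1 − 3} = 1771 · 1/4 = 1771/4.
Numerically: E[X] ≈ 442.7500.

E[X] = C(23,3)·2^(1−C(3,2)) = 1771/4 ≈ 442.7500.


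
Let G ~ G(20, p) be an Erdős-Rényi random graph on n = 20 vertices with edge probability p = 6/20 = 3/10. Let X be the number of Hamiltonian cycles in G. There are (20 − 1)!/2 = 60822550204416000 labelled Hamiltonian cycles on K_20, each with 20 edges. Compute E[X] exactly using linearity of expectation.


K_20 has (20 − 1)!/2 = 60822550204416000 labelled Hamiltonian cycles.
For each such Hamiltonian cycle H, let X_H = 1 if all 20 edges of H are present in G. Then P[X_H = 1] = p^{20} = (3/10)^{20} = 3486784401/100000000000000000000.
Summing the indicators: E[X] = Σ_H E[X_H] = 60822550204416000 · p^{20} = 60822550204416000 · 3486784401/100000000000000000000 = 51776152168407487821/24414062500000.
Numerically: E[X] ≈ 2.121e+06.

E[X] = 60822550204416000 · (3/10)^{20} = 51776152168407487821/24414062500000 ≈ 2.121e+06.


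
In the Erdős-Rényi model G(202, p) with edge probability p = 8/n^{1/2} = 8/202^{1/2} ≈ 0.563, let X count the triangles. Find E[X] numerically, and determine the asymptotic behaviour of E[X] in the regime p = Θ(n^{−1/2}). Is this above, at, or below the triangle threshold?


Number of potential triangles: C(202, 3) = 1353400.
Each occurs with probability p³ ≈ (0.563)³ ≈ 1.78338e-01.
By linearity: E[X] = C(202, 3)·p³ ≈ 1353400 · 1.78338e-01 ≈ 241362.102.
Since α = 1/2 < 1, p = c/n^{1/2} ≫ 1/n is above the triangle threshold p ~ 1/n. Asymptotically E[X] ~ (c³/6)·n^{3(1−α)} = (8³/6)·n^{1.5} → ∞; triangles are abundant w.h.p.

E[X] ≈ 241362.102; in regime p = Θ(1/n^{1/2}) E[X] diverges (above the triangle threshold p ~ 1/n).


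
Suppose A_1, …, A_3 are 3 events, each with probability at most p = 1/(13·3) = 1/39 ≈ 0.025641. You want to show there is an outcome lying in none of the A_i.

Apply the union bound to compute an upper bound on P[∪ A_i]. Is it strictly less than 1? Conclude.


Union bound: P[∪_{i=1}^{3} A_i] ≤ Σ_i P[A_i] ≤ 3·p = 3·(1/39) = 1/13.
Numerically: 1/13 ≈ 0.076923.
Is 1/13 < 1? YES.
Since P[∪ A_i] ≤ 1/13 < 1, the complement has P[∩ A_i^c] ≥ 1 − 1/13 = 12/13 > 0, so some outcome avoids every A_i.

3·p = 1/13 ≈ 0.076923; existence CERTIFIED by the union bound.


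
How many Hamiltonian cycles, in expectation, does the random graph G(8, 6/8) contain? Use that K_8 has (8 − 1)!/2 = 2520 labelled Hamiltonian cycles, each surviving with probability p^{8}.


K_8 has (8 − 1)!/2 = 2520 labelled Hamiltonian cycles.
For each such Hamiltonian cycle H, let X_H = 1 if all 8 edges of H are present in G. Then P[X_H = 1] = p^{8} = (3/4)^{8} = 6561/65536.
By linearity: E[X] = Σ_H E[X_H] = 2520 · p^{8} = 2520 · 6561/65536 = 2066715/8192.
Numerically: E[X] ≈ 252.

E[X] = 2520 · (3/4)^{8} = 2066715/8192 ≈ 252.


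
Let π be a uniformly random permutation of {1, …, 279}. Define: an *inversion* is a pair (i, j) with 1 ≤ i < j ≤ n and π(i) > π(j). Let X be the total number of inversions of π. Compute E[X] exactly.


Write X = Σ X_I over the C(279, 2) = 38781 pairs i < j, with X_I the indicator of one inversion.
There are 38781 indicators.
For each fixed pair i < j, the values π(i) and π(j) are two distinct elements of {1, …, 279} in uniformly random order; by symmetry P[π(i) > π(j)] = 1/2.
By linearity: E[X] = 38781 · (1/2) = C(279, 2) · (1/2) = 38781/2 = 38781/2 ≈ 19390.500.

E[X] = 38781/2 = 19390.500.


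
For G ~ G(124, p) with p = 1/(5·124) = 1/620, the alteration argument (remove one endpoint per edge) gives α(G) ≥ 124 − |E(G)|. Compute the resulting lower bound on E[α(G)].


E[|E(G)|] = C(124, 2)·p = 7626 · (1/620) = 123/10.
E[α(G)] ≥ n − E[|E(G)|] = 124 − 123/10 = 1117/10.
Numerically: ≈ 111.7000.
(This is only a lower bound; the true E[α(G)] may be larger.)

E[α(G)] ≥ 1117/10 ≈ 111.7000.


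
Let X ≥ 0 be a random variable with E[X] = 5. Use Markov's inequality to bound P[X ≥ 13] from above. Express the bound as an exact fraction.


μ = E[X] = 5, a = 13.
Markov: P[X ≥ 13] ≤ μ/a = (5)/13 = 5/13.
Numerically: ≈ 0.38462.
(Since a = 13 > μ = 5.00000, the bound 5/13 is < 1 and informative.)

P[X ≥ 13] ≤ 5/13 ≈ 0.38462.


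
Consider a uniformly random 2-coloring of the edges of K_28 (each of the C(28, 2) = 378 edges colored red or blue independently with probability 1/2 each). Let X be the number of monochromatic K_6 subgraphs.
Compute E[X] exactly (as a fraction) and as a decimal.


Let X = Σ_S X_S over the C(28, 6) = 376740 subsets S of size 6, where X_S = 1 if the K_6 on S is monochromatic.
For a fixed S, the K_6 on S has C(6, 2) = 15 edges. P[all 15 edges red] = (1/2)^15, and likewise for blue, so P[monochromatic] = 2·(1/2)^15 = 2^{1 − 15} = 1/16384.
Summing: E[X] = C(28, 6) · 2^{1 − 15} = 376740 · 1/16384 = 94185/4096.
Numerically: E[X] ≈ 22.9944.

E[X] = C(28,6)·2^(1−C(6,2)) = 94185/4096 ≈ 22.9944.


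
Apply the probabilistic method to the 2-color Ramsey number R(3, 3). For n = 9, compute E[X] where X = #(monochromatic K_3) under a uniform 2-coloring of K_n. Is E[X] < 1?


E[X] = C(9, 3) · 2^{1 − 3} = 84 · 2^{−2} = 84/4.
As a reduced fraction: E[X] = 21 ≈ 21.00000.
Is E[X] < 1? NO.
Since E[X] ≥ 1, the first-moment bound is inconclusive at n = 9; it does NOT by itself certify R(3, 3) > 9.

E[X] = 21 ≈ 21.00000; E[X] ≥ 1; first-moment method inconclusive here.


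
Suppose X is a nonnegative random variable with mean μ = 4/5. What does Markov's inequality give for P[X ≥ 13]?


μ = E[X] = 4/5, a = 13.
Markov: P[X ≥ 13] ≤ μ/a = (4/5)/13 = 4/65.
Numerically: ≈ 0.0615.
(Since a = 13 > μ = 0.8000, the bound 4/65 is < 1 and informative.)

P[X ≥ 13] ≤ 4/65 ≈ 0.0615.


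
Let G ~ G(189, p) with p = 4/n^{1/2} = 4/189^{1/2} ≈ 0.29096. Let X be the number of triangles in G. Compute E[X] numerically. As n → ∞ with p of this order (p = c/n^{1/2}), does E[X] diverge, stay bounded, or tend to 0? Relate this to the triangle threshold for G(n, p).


Number of potential triangles: C(189, 3) = 1107414.
Each occurs with probability p³ ≈ (0.29096)³ ≈ 2.4631296e-02.
By linearity: E[X] = C(189, 3)·p³ ≈ 1107414 · 2.4631296e-02 ≈ 27277.04231.
Since α = 1/2 < 1, p = c/n^{1/2} ≫ 1/n is above the triangle threshold p ~ 1/n. Asymptotically E[X] ~ (c³/6)·n^{3(1−α)} = (4³/6)·n^{1.5} → ∞; triangles are abundant w.h.p.

E[X] ≈ 27277.04231; in regime p = Θ(1/n^{1/2}) E[X] diverges (above the triangle threshold p ~ 1/n).


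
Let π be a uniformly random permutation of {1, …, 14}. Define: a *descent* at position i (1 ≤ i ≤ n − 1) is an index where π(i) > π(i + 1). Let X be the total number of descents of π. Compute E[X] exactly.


Write X = Σ X_I over i = 1, …, 13, with X_I the indicator of one descent.
There are 13 indicators.
For each fixed i, the pair (π(i), π(i+1)) is a uniformly random ordered pair of distinct values from {1, …, 14}; by symmetry P[π(i) > π(i+1)] = 1/2.
By linearity: E[X] = 13 · (1/2) = (14 − 1) · (1/2) = 13/2 ≈ 6.5000.

E[X] = 13/2 = 6.5000.


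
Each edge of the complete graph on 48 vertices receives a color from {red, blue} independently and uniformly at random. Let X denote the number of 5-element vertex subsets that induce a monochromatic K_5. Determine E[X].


Let X = Σ_S X_S over the C(48, 5) = 1712304 subsets S of size 5, where X_S = 1 if the K_5 on S is monochromatic.
For a fixed S, the K_5 on S has C(5, 2) = 10 edges. P[all 10 edges red] = (1/2)^10, and likewise for blue, so P[monochromatic] = 2·(1/2)^10 = 2^{1 − 10} = 1/512.
Summing: E[X] = C(48, 5) · 2^{1 − 10} = 1712304 · 1/512 = 107019/32.
Numerically: E[X] ≈ 3344.34375.

E[X] = C(48,5)·2^(1−C(5,2)) = 107019/32 ≈ 3344.34375.


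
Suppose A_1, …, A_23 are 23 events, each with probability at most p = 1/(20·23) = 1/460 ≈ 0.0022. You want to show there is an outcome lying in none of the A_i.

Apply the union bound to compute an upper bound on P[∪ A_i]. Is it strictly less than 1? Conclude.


Union bound: P[∪_{i=1}^{23} A_i] ≤ Σ_i P[A_i] ≤ 23·p = 23·(1/460) = 1/20.
Numerically: 1/20 ≈ 0.0500.
Is 1/20 < 1? YES.
Since P[∪ A_i] ≤ 1/20 < 1, the complement has P[∩ A_i^c] ≥ 1 − 1/20 = 19/20 > 0, so some outcome avoids every A_i.

23·p = 1/20 ≈ 0.0500; existence CERTIFIED by the union bound.


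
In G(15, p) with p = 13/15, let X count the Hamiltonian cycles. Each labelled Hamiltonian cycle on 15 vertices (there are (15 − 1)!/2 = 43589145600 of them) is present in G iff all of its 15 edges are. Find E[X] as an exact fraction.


K_15 has (15 − 1)!/2 = 43589145600 labelled Hamiltonian cycles.
For each such Hamiltonian cycle H, let X_H = 1 if all 15 edges of H are present in G. Then P[X_H = 1] = p^{15} = (13/15)^{15} = 51185893014090757/437893890380859375.
Summing the indicators: E[X] = Σ_H E[X_H] = 43589145600 · p^{15} = 43589145600 · 51185893014090757/437893890380859375 = 367267381606127548722176/72081298828125.
Numerically: E[X] ≈ 5.0952e+09.

E[X] = 43589145600 · (13/15)^{15} = 367267381606127548722176/72081298828125 ≈ 5.0952e+09.


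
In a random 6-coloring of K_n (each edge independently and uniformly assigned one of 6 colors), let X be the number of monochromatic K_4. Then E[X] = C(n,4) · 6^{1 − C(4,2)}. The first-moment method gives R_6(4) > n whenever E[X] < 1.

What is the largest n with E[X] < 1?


We need C(n, 4) · 6^{1 − 6} < 1, i.e. C(n, 4) < 6^{6 − 1} = 7776.
Check values of n near the boundary:
  n = 21: C(21, 4) = 5985; 5985 < 7776? YES
  n = 22: C(22, 4) = 7315; 7315 < 7776? YES
  n = 23: C(23, 4) = 8855; 8855 < 7776? NO
  n = 24: C(24, 4) = 10626; 10626 < 7776? NO
The largest n with C(n, 4) < 7776 is n = 22 (where E[X] = 7315/7776 ≈ 0.9407150). Hence R_6(4) > 22, i.e. R_6(4) ≥ 23.

Largest n = 22; hence R_6(4) > 22.


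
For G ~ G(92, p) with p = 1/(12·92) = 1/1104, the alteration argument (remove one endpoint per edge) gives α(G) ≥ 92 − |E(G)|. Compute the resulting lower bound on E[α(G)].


E[|E(G)|] = C(92, 2)·p = 4186 · (1/1104) = 91/24.
E[α(G)] ≥ n − E[|E(G)|] = 92 − 91/24 = 2117/24.
Numerically: ≈ 88.20833.
(This is only a lower bound; the true E[α(G)] may be larger.)

E[α(G)] ≥ 2117/24 ≈ 88.20833.


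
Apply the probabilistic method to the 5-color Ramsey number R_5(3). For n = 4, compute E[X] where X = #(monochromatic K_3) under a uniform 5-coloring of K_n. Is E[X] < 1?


E[X] = C(4, 3) · 5^{1 − 3} = 4 · 5^{−2} = 4/25.
As a reduced fraction: E[X] = 4/25 ≈ 0.16000.
Is E[X] < 1? YES.
Since E[X] < 1, there exists a 5-coloring of K_{4} with no monochromatic K_3; hence R_5(3) > 4.

E[X] = 4/25 ≈ 0.16000; E[X] < 1, so R_5(3) > 4.


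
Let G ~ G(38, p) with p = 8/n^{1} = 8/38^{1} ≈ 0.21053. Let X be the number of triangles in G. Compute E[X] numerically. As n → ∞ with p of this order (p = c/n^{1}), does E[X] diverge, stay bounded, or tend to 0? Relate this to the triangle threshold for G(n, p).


Number of potential triangles: C(38, 3) = 8436.
Each occurs with probability p³ ≈ (0.21053)³ ≈ 9.3308062e-03.
By linearity: E[X] = C(38, 3)·p³ ≈ 8436 · 9.3308062e-03 ≈ 78.71468.
Here α = 1, so p = 8/n is exactly at the triangle threshold p ~ 1/n. Asymptotically E[X] → c³/6 = 8³/6 = 256/3 ≈ 85.33333, a bounded constant. In this regime the triangle count is asymptotically Poisson(c³/6).

E[X] ≈ 78.71468; in regime p = Θ(1/n^{1}) E[X] stays bounded (at the triangle threshold p ~ 1/n).


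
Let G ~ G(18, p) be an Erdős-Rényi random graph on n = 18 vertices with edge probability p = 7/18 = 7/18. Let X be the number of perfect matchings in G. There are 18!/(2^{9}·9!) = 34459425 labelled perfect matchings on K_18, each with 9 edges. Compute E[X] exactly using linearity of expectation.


K_18 has 18!/(2^{9}·9!) = 34459425 labelled perfect matchings.
For each such perfect matching H, let X_H = 1 if all 9 edges of H are present in G. Then P[X_H = 1] = p^{9} = (7/18)^{9} = 40353607/198359290368.
By linearity: E[X] = Σ_H E[X_H] = 34459425 · p^{9} = 34459425 · 40353607/198359290368 = 17167433257975/2448880128.
Numerically: E[X] ≈ 7010.32.

E[X] = 34459425 · (7/18)^{9} = 17167433257975/2448880128 ≈ 7010.32.


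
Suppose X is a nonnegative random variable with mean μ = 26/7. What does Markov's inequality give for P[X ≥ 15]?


μ = E[X] = 26/7, a = 15.
Markov: P[X ≥ 15] ≤ μ/a = (26/7)/15 = 26/105.
Numerically: ≈ 0.247619.
(Since a = 15 > μ = 3.714286, the bound 26/105 is < 1 and informative.)

P[X ≥ 15] ≤ 26/105 ≈ 0.247619.


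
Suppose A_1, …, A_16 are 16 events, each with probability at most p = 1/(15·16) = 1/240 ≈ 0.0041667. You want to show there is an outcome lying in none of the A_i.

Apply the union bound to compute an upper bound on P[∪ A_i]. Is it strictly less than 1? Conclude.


Union bound: P[∪_{i=1}^{16} A_i] ≤ Σ_i P[A_i] ≤ 16·p = 16·(1/240) = 1/15.
Numerically: 1/15 ≈ 0.0666667.
Is 1/15 < 1? YES.
Since P[∪ A_i] ≤ 1/15 < 1, the complement has P[∩ A_i^c] ≥ 1 − 1/15 = 14/15 > 0, so some outcome avoids every A_i.

16·p = 1/15 ≈ 0.0666667; existence CERTIFIED by the union bound.


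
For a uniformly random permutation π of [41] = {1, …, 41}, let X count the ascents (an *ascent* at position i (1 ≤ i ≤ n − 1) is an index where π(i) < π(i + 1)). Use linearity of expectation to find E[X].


Write X = Σ X_I over i = 1, …, 40, with X_I the indicator of one ascent.
There are 40 indicators.
For each fixed i, the pair (π(i), π(i+1)) is a uniformly random ordered pair of distinct values from {1, …, 41}; by symmetry P[π(i) < π(i+1)] = 1/2.
By linearity: E[X] = 40 · (1/2) = (41 − 1) · (1/2) = 20 ≈ 20.00000.

E[X] = 20 = 20.00000.


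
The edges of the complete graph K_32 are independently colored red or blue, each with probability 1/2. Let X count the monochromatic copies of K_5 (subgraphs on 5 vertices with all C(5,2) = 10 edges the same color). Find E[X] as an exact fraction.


Let X = Σ_S X_S over the C(32, 5) = 201376 subsets S of size 5, where X_S = 1 if the K_5 on S is monochromatic.
For a fixed S, the K_5 on S has C(5, 2) = 10 edges. P[all 10 edges red] = (1/2)^10, and likewise for blue, so P[monochromatic] = 2·(1/2)^10 = 2^{1 − 10} = 1/512.
By linearity of expectation: E[X] = C(32, 5) · 2^{1 − 10} = 201376 · 1/512 = 6293/16.
Numerically: E[X] ≈ 393.31250.

E[X] = C(32,5)·2^(1−C(5,2)) = 6293/16 ≈ 393.31250.


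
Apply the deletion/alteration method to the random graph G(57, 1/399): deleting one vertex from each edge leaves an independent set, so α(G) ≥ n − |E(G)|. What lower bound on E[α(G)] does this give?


E[|E(G)|] = C(57, 2)·p = 1596 · (1/399) = 4.
E[α(G)] ≥ n − E[|E(G)|] = 57 − 4 = 53.
Numerically: ≈ 53.00000.
(This is only a lower bound; the true E[α(G)] may be larger.)

E[α(G)] ≥ 53 ≈ 53.00000.


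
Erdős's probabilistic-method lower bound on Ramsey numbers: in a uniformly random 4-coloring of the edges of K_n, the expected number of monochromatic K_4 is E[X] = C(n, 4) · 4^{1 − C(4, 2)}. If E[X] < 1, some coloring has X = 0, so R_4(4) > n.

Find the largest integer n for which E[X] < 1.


We need C(n, 4) · 4^{1 − 6} < 1, i.e. C(n, 4) < 4^{6 − 1} = 1024.
Check values of n near the boundary:
  n = 9: C(9, 4) = 126; 126 < 1024? YES
  n = 10: C(10, 4) = 210; 210 < 1024? YES
  n = 11: C(11, 4) = 330; 330 < 1024? YES
  n = 12: C(12, 4) = 495; 495 < 1024? YES
  n = 13: C(13, 4) = 715; 715 < 1024? YES
  n = 14: C(14, 4) = 1001; 1001 < 1024? YES
  n = 15: C(15, 4) = 1365; 1365 < 1024? NO
  n = 16: C(16, 4) = 1820; 1820 < 1024? NO
  n = 17: C(17, 4) = 2380; 2380 < 1024? NO
The largest n with C(n, 4) < 1024 is n = 14 (where E[X] = 1001/1024 ≈ 0.977539). Hence R_4(4) > 14, i.e. R_4(4) ≥ 15.

Largest n = 14; hence R_4(4) > 14.


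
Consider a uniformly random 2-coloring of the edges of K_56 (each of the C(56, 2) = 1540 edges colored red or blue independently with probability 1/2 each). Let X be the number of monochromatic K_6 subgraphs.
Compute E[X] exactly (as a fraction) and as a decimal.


Let X = Σ_S X_S over the C(56, 6) = 32468436 subsets S of size 6, where X_S = 1 if the K_6 on S is monochromatic.
For a fixed S, the K_6 on S has C(6, 2) = 15 edges. P[all 15 edges red] = (1/2)^15, and likewise for blue, so P[monochromatic] = 2·(1/2)^15 = 2^{1 − 15} = 1/16384.
By linearity: E[X] = C(56, 6) · 2^{1 − 15} = 32468436 · 1/16384 = 8117109/4096.
Numerically: E[X] ≈ 1981.71606.

E[X] = C(56,6)·2^(1−C(6,2)) = 8117109/4096 ≈ 1981.71606.


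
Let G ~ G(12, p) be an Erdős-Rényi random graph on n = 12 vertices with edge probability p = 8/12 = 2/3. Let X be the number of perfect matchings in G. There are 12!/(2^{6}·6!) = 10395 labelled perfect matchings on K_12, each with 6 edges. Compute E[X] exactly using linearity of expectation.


K_12 has 12!/(2^{6}·6!) = 10395 labelled perfect matchings.
For each such perfect matching H, let X_H = 1 if all 6 edges of H are present in G. Then P[X_H = 1] = p^{6} = (2/3)^{6} = 64/729.
By linearity of expectation: E[X] = Σ_H E[X_H] = 10395 · p^{6} = 10395 · 64/729 = 24640/27.
Numerically: E[X] ≈ 912.593.

E[X] = 10395 · (2/3)^{6} = 24640/27 ≈ 912.593.


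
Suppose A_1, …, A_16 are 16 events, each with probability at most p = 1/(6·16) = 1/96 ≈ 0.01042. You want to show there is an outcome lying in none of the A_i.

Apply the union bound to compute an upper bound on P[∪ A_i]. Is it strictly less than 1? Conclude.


Union bound: P[∪_{i=1}^{16} A_i] ≤ Σ_i P[A_i] ≤ 16·p = 16·(1/96) = 1/6.
Numerically: 1/6 ≈ 0.16667.
Is 1/6 < 1? YES.
Since P[∪ A_i] ≤ 1/6 < 1, the complement has P[∩ A_i^c] ≥ 1 − 1/6 = 5/6 > 0, so some outcome avoids every A_i.

16·p = 1/6 ≈ 0.16667; existence CERTIFIED by the union bound.


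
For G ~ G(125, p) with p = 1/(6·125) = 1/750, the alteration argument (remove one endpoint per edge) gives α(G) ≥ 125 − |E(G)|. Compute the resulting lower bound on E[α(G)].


E[|E(G)|] = C(125, 2)·p = 7750 · (1/750) = 31/3.
E[α(G)] ≥ n − E[|E(G)|] = 125 − 31/3 = 344/3.
Numerically: ≈ 114.666667.
(This is only a lower bound; the true E[α(G)] may be larger.)

E[α(G)] ≥ 344/3 ≈ 114.666667.


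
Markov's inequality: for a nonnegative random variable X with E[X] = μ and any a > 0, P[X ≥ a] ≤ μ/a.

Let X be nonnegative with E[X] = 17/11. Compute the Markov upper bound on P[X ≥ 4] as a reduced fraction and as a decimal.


μ = E[X] = 17/11, a = 4.
Markov: P[X ≥ 4] ≤ μ/a = (17/11)/4 = 17/44.
Numerically: ≈ 0.3864.
(Since a = 4 > μ = 1.5455, the bound 17/44 is < 1 and informative.)

P[X ≥ 4] ≤ 17/44 ≈ 0.3864.


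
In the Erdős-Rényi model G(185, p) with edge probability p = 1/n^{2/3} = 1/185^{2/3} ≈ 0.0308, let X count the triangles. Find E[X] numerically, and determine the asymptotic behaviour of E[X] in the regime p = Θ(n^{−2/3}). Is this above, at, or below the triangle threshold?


Number of potential triangles: C(185, 3) = 1038220.
Each occurs with probability p³ ≈ (0.0308)³ ≈ 2.921841e-05.
By linearity: E[X] = C(185, 3)·p³ ≈ 1038220 · 2.921841e-05 ≈ 30.3351.
Since α = 2/3 < 1, p = c/n^{2/3} ≫ 1/n is above the triangle threshold p ~ 1/n. Asymptotically E[X] ~ (c³/6)·n^{3(1−α)} = (1³/6)·n^{1} → ∞; triangles are abundant w.h.p.

E[X] ≈ 30.3351; in regime p = Θ(1/n^{2/3}) E[X] diverges (above the triangle threshold p ~ 1/n).


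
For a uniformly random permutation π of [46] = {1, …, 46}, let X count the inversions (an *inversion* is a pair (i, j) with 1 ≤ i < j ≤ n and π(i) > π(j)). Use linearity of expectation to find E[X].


Write X = Σ X_I over the C(46, 2) = 1035 pairs i < j, with X_I the indicator of one inversion.
There are 1035 indicators.
For each fixed pair i < j, the values π(i) and π(j) are two distinct elements of {1, …, 46} in uniformly random order; by symmetry P[π(i) > π(j)] = 1/2.
By linearity: E[X] = 1035 · (1/2) = C(46, 2) · (1/2) = 1035/2 = 1035/2 ≈ 517.50000.

E[X] = 1035/2 = 517.50000.


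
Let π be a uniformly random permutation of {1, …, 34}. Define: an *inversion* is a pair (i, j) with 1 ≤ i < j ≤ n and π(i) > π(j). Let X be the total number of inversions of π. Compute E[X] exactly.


Write X = Σ X_I over the C(34, 2) = 561 pairs i < j, with X_I the indicator of one inversion.
There are 561 indicators.
For each fixed pair i < j, the values π(i) and π(j) are two distinct elements of {1, …, 34} in uniformly random order; by symmetry P[π(i) > π(j)] = 1/2.
By linearity: E[X] = 561 · (1/2) = C(34, 2) · (1/2) = 561/2 = 561/2 ≈ 280.500.

E[X] = 561/2 = 280.500.


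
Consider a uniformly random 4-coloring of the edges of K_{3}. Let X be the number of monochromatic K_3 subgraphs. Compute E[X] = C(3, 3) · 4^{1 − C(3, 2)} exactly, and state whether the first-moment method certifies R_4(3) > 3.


E[X] = C(3, 3) · 4^{1 − 3} = 1 · 4^{−2} = 1/16.
As a reduced fraction: E[X] = 1/16 ≈ 0.0625000.
Is E[X] < 1? YES.
Since E[X] < 1, there exists a 4-coloring of K_{3} with no monochromatic K_3; hence R_4(3) > 3.

E[X] = 1/16 ≈ 0.0625000; E[X] < 1, so R_4(3) > 3.


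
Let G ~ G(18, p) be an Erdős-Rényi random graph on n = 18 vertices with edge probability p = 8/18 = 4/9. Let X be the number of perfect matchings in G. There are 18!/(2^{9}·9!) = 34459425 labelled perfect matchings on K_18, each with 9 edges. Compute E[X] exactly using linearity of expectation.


K_18 has 18!/(2^{9}·9!) = 34459425 labelled perfect matchings.
For each such perfect matching H, let X_H = 1 if all 9 edges of H are present in G. Then P[X_H = 1] = p^{9} = (4/9)^{9} = 262144/387420489.
Summing the indicators: E[X] = Σ_H E[X_H] = 34459425 · p^{9} = 34459425 · 262144/387420489 = 111522611200/4782969.
Numerically: E[X] ≈ 2.33e+04.

E[X] = 34459425 · (4/9)^{9} = 111522611200/4782969 ≈ 2.33e+04.


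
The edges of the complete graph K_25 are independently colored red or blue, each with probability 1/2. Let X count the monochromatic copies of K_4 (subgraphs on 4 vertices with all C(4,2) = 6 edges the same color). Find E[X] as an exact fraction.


Let X = Σ_S X_S over the C(25, 4) = 12650 subsets S of size 4, where X_S = 1 if the K_4 on S is monochromatic.
For a fixed S, the K_4 on S has C(4, 2) = 6 edges. P[all 6 edges red] = (1/2)^6, and likewise for blue, so P[monochromatic] = 2·(1/2)^6 = 2^{1 − 6} = 1/32.
By linearity: E[X] = C(25, 4) · 2^{1 − 6} = 12650 · 1/32 = 6325/16.
Numerically: E[X] ≈ 395.3125.

E[X] = C(25,4)·2^(1−C(4,2)) = 6325/16 ≈ 395.3125.


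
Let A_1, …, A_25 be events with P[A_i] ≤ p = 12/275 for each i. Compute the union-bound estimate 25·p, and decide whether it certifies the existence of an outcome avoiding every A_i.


Union bound: P[∪_{i=1}^{25} A_i] ≤ Σ_i P[A_i] ≤ 25·p = 25·(12/275) = 12/11.
Numerically: 12/11 ≈ 1.091.
Is 12/11 < 1? NO.
Since the bound 12/11 is ≥ 1, the union bound is uninformative here; it does NOT by itself certify existence.

25·p = 12/11 ≈ 1.091; existence NOT certified by the union bound.


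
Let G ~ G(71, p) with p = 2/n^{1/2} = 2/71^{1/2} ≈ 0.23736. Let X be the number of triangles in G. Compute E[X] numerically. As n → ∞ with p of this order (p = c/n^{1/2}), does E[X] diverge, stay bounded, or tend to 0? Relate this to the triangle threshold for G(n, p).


Number of potential triangles: C(71, 3) = 57155.
Each occurs with probability p³ ≈ (0.23736)³ ≈ 1.3372188e-02.
By linearity: E[X] = C(71, 3)·p³ ≈ 57155 · 1.3372188e-02 ≈ 764.28739.
Since α = 1/2 < 1, p = c/n^{1/2} ≫ 1/n is above the triangle threshold p ~ 1/n. Asymptotically E[X] ~ (c³/6)·n^{3(1−α)} = (2³/6)·n^{1.5} → ∞; triangles are abundant w.h.p.

E[X] ≈ 764.28739; in regime p = Θ(1/n^{1/2}) E[X] diverges (above the triangle threshold p ~ 1/n).


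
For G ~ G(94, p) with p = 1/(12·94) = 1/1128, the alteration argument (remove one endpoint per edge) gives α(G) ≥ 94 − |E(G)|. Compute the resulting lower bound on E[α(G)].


E[|E(G)|] = C(94, 2)·p = 4371 · (1/1128) = 31/8.
E[α(G)] ≥ n − E[|E(G)|] = 94 − 31/8 = 721/8.
Numerically: ≈ 90.125.
(This is only a lower bound; the true E[α(G)] may be larger.)

E[α(G)] ≥ 721/8 ≈ 90.125.


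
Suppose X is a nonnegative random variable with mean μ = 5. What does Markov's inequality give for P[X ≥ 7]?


μ = E[X] = 5, a = 7.
Markov: P[X ≥ 7] ≤ μ/a = (5)/7 = 5/7.
Numerically: ≈ 0.714.
(Since a = 7 > μ = 5.000, the bound 5/7 is < 1 and informative.)

P[X ≥ 7] ≤ 5/7 ≈ 0.714.


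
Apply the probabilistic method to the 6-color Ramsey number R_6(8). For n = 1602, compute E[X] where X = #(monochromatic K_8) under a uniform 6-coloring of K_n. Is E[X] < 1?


E[X] = C(1602, 8) · 6^{1 − 28} = 1057248389245018627800 · 6^{−27} = 1057248389245018627800/1023490369077469249536.
As a reduced fraction: E[X] = 14684005406180814275/14215144014964850688 ≈ 1.033.
Is E[X] < 1? NO.
Since E[X] ≥ 1, the first-moment bound is inconclusive at n = 1602; it does NOT by itself certify R_6(8) > 1602.

E[X] = 14684005406180814275/14215144014964850688 ≈ 1.033; E[X] ≥ 1; first-moment method inconclusive here.


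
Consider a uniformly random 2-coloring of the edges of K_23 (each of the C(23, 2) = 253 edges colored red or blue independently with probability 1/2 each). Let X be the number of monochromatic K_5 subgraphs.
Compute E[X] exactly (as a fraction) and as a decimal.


Let X = Σ_S X_S over the C(23, 5) = 33649 subsets S of size 5, where X_S = 1 if the K_5 on S is monochromatic.
For a fixed S, the K_5 on S has C(5, 2) = 10 edges. P[all 10 edges red] = (1/2)^10, and likewise for blue, so P[monochromatic] = 2·(1/2)^10 = 2^{1 − 10} = 1/512.
By linearity of expectation: E[X] = C(23, 5) · 2^{1 − 10} = 33649 · 1/512 = 33649/512.
Numerically: E[X] ≈ 65.72070.

E[X] = C(23,5)·2^(1−C(5,2)) = 33649/512 ≈ 65.72070.


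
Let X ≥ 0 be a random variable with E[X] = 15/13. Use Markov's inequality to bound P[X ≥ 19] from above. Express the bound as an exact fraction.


μ = E[X] = 15/13, a = 19.
Markov: P[X ≥ 19] ≤ μ/a = (15/13)/19 = 15/247.
Numerically: ≈ 0.06073.
(Since a = 19 > μ = 1.15385, the bound 15/247 is < 1 and informative.)

P[X ≥ 19] ≤ 15/247 ≈ 0.06073.


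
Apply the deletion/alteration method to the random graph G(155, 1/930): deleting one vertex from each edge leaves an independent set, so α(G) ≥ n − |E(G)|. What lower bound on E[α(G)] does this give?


E[|E(G)|] = C(155, 2)·p = 11935 · (1/930) = 77/6.
E[α(G)] ≥ n − E[|E(G)|] = 155 − 77/6 = 853/6.
Numerically: ≈ 142.166667.
(This is only a lower bound; the true E[α(G)] may be larger.)

E[α(G)] ≥ 853/6 ≈ 142.166667.


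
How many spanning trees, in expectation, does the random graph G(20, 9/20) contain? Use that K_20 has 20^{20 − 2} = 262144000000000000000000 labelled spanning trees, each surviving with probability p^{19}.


K_20 has 20^{20 − 2} = 262144000000000000000000 labelled spanning trees.
For each such spanning tree H, let X_H = 1 if all 19 edges of H are present in G. Then P[X_H = 1] = p^{19} = (9/20)^{19} = 1350851717672992089/5242880000000000000000000.
Summing the indicators: E[X] = Σ_H E[X_H] = 262144000000000000000000 · p^{19} = 262144000000000000000000 · 1350851717672992089/5242880000000000000000000 = 1350851717672992089/20.
Numerically: E[X] ≈ 6.75e+16.

E[X] = 262144000000000000000000 · (9/20)^{19} = 1350851717672992089/20 ≈ 6.75e+16.


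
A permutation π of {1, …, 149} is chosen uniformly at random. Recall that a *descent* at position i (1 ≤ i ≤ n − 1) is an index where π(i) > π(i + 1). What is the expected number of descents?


Write X = Σ X_I over i = 1, …, 148, with X_I the indicator of one descent.
There are 148 indicators.
For each fixed i, the pair (π(i), π(i+1)) is a uniformly random ordered pair of distinct values from {1, …, 149}; by symmetry P[π(i) > π(i+1)] = 1/2.
By linearity: E[X] = 148 · (1/2) = (149 − 1) · (1/2) = 74 ≈ 74.000000.

E[X] = 74 = 74.000000.


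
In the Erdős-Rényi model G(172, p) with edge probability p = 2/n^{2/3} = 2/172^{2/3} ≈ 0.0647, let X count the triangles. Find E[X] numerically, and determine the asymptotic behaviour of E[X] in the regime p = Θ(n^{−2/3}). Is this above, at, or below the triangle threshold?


Number of potential triangles: C(172, 3) = 833340.
Each occurs with probability p³ ≈ (0.0647)³ ≈ 2.70416e-04.
By linearity: E[X] = C(172, 3)·p³ ≈ 833340 · 2.70416e-04 ≈ 225.349.
Since α = 2/3 < 1, p = c/n^{2/3} ≫ 1/n is above the triangle threshold p ~ 1/n. Asymptotically E[X] ~ (c³/6)·n^{3(1−α)} = (2³/6)·n^{1} → ∞; triangles are abundant w.h.p.

E[X] ≈ 225.349; in regime p = Θ(1/n^{2/3}) E[X] diverges (above the triangle threshold p ~ 1/n).


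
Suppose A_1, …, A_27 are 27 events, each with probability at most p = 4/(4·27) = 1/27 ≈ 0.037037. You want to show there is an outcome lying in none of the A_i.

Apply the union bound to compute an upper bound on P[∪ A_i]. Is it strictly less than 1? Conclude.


Union bound: P[∪_{i=1}^{27} A_i] ≤ Σ_i P[A_i] ≤ 27·p = 27·(1/27) = 1.
Numerically: 1 ≈ 1.000000.
Is 1 < 1? NO.
Since the bound 1 is ≥ 1, the union bound is uninformative here; it does NOT by itself certify existence.

27·p = 1 ≈ 1.000000; existence NOT certified by the union bound.


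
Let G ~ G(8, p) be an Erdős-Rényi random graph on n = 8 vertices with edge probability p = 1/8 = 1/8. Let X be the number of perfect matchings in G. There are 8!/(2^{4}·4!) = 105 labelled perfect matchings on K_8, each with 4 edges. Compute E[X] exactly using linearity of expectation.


K_8 has 8!/(2^{4}·4!) = 105 labelled perfect matchings.
For each such perfect matching H, let X_H = 1 if all 4 edges of H are present in G. Then P[X_H = 1] = p^{4} = (1/8)^{4} = 1/4096.
By linearity: E[X] = Σ_H E[X_H] = 105 · p^{4} = 105 · 1/4096 = 105/4096.
Numerically: E[X] ≈ 0.02563.

E[X] = 105 · (1/8)^{4} = 105/4096 ≈ 0.02563.


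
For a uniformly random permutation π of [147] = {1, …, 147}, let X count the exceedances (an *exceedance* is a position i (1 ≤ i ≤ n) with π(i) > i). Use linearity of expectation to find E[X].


Write X = Σ_{i=1}^{147} X_i, where X_i = 1_{π(i) > i}.
For each fixed i, π(i) is uniform over {1, …, 147} (marginal of a uniform permutation), so P[π(i) > i] = (n − i)/n. Summing: Σ_{i=1}^{147} (n − i)/n = (0 + 1 + … + 146)/147 = 147(147 − 1)/(2·147) = (147 − 1)/2.
Hence E[X] = Σ_{i=1}^{147} (147 − i)/147 = 73 ≈ 73.0000.

E[X] = 73 = 73.0000.


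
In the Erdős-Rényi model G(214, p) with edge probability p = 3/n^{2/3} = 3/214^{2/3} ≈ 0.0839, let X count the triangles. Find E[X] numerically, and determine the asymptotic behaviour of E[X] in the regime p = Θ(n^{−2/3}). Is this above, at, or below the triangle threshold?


Number of potential triangles: C(214, 3) = 1610564.
Each occurs with probability p³ ≈ (0.0839)³ ≈ 5.89571e-04.
By linearity: E[X] = C(214, 3)·p³ ≈ 1610564 · 5.89571e-04 ≈ 949.542.
Since α = 2/3 < 1, p = c/n^{2/3} ≫ 1/n is above the triangle threshold p ~ 1/n. Asymptotically E[X] ~ (c³/6)·n^{3(1−α)} = (3³/6)·n^{1} → ∞; triangles are abundant w.h.p.

E[X] ≈ 949.542; in regime p = Θ(1/n^{2/3}) E[X] diverges (above the triangle threshold p ~ 1/n).


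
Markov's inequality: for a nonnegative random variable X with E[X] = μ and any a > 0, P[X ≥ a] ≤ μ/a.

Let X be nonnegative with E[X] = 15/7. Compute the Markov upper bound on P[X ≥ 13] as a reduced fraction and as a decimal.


μ = E[X] = 15/7, a = 13.
Markov: P[X ≥ 13] ≤ μ/a = (15/7)/13 = 15/91.
Numerically: ≈ 0.16484.
(Since a = 13 > μ = 2.14286, the bound 15/91 is < 1 and informative.)

P[X ≥ 13] ≤ 15/91 ≈ 0.16484.


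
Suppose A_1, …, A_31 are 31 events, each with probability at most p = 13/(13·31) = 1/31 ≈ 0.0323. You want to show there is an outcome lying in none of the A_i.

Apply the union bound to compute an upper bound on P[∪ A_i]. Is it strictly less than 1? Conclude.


Union bound: P[∪_{i=1}^{31} A_i] ≤ Σ_i P[A_i] ≤ 31·p = 31·(1/31) = 1.
Numerically: 1 ≈ 1.0000.
Is 1 < 1? NO.
Since the bound 1 is ≥ 1, the union bound is uninformative here; it does NOT by itself certify existence.

31·p = 1 ≈ 1.0000; existence NOT certified by the union bound.


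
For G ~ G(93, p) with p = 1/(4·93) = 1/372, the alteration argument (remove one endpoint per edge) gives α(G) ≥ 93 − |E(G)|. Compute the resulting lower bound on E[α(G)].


E[|E(G)|] = C(93, 2)·p = 4278 · (1/372) = 23/2.
E[α(G)] ≥ n − E[|E(G)|] = 93 − 23/2 = 163/2.
Numerically: ≈ 81.500.
(This is only a lower bound; the true E[α(G)] may be larger.)

E[α(G)] ≥ 163/2 ≈ 81.500.


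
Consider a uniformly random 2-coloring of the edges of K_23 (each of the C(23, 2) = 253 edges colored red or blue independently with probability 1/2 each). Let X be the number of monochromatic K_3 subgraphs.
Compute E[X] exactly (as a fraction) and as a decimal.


Let X = Σ_S X_S over the C(23, 3) = 1771 subsets S of size 3, where X_S = 1 if the K_3 on S is monochromatic.
For a fixed S, the K_3 on S has C(3, 2) = 3 edges. P[all 3 edges red] = (1/2)^3, and likewise for blue, so P[monochromatic] = 2·(1/2)^3 = 2^{1 − 3} = 1/4.
By linearity: E[X] = C(23, 3) · 2^{1 − 3} = 1771 · 1/4 = 1771/4.
Numerically: E[X] ≈ 442.7500.

E[X] = C(23,3)·2^(1−C(3,2)) = 1771/4 ≈ 442.7500.


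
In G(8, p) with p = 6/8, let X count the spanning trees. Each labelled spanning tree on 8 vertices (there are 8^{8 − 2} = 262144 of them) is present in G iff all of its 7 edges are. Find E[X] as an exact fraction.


K_8 has 8^{8 − 2} = 262144 labelled spanning trees.
For each such spanning tree H, let X_H = 1 if all 7 edges of H are present in G. Then P[X_H = 1] = p^{7} = (3/4)^{7} = 2187/16384.
By linearity of expectation: E[X] = Σ_H E[X_H] = 262144 · p^{7} = 262144 · 2187/16384 = 34992.
Numerically: E[X] ≈ 3.499e+04.

E[X] = 262144 · (3/4)^{7} = 34992 ≈ 3.499e+04.


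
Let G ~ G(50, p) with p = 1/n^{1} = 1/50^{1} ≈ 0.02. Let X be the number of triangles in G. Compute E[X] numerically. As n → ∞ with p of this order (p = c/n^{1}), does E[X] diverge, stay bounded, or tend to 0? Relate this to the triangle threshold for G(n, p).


Number of potential triangles: C(50, 3) = 19600.
Each occurs with probability p³ ≈ (0.02)³ ≈ 8.0000000e-06.
By linearity: E[X] = C(50, 3)·p³ ≈ 19600 · 8.0000000e-06 ≈ 0.15680.
Here α = 1, so p = 1/n is exactly at the triangle threshold p ~ 1/n. Asymptotically E[X] → c³/6 = 1³/6 = 1/6 ≈ 0.16667, a bounded constant. In this regime the triangle count is asymptotically Poisson(c³/6).

E[X] ≈ 0.15680; in regime p = Θ(1/n^{1}) E[X] stays bounded (at the triangle threshold p ~ 1/n).


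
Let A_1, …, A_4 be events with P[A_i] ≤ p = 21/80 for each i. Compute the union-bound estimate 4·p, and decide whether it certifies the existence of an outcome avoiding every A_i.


Union bound: P[∪_{i=1}^{4} A_i] ≤ Σ_i P[A_i] ≤ 4·p = 4·(21/80) = 21/20.
Numerically: 21/20 ≈ 1.0500.
Is 21/20 < 1? NO.
Since the bound 21/20 is ≥ 1, the union bound is uninformative here; it does NOT by itself certify existence.

4·p = 21/20 ≈ 1.0500; existence NOT certified by the union bound.


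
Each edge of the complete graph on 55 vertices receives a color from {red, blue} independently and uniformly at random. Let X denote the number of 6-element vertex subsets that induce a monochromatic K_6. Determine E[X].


Let X = Σ_S X_S over the C(55, 6) = 28989675 subsets S of size 6, where X_S = 1 if the K_6 on S is monochromatic.
For a fixed S, the K_6 on S has C(6, 2) = 15 edges. P[all 15 edges red] = (1/2)^15, and likewise for blue, so P[monochromatic] = 2·(1/2)^15 = 2^{1 − 15} = 1/16384.
By linearity: E[X] = C(55, 6) · 2^{1 − 15} = 28989675 · 1/16384 = 28989675/16384.
Numerically: E[X] ≈ 1769.3893.

E[X] = C(55,6)·2^(1−C(6,2)) = 28989675/16384 ≈ 1769.3893.
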